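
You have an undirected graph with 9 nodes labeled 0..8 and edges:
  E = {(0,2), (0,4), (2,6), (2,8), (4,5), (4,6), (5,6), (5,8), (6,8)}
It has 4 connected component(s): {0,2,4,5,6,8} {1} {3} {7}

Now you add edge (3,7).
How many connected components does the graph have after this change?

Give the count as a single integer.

Initial component count: 4
Add (3,7): merges two components. Count decreases: 4 -> 3.
New component count: 3

Answer: 3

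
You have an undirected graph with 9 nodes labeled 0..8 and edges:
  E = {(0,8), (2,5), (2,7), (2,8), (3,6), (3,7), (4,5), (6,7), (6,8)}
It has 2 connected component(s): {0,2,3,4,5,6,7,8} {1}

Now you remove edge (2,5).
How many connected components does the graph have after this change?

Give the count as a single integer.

Answer: 3

Derivation:
Initial component count: 2
Remove (2,5): it was a bridge. Count increases: 2 -> 3.
  After removal, components: {0,2,3,6,7,8} {1} {4,5}
New component count: 3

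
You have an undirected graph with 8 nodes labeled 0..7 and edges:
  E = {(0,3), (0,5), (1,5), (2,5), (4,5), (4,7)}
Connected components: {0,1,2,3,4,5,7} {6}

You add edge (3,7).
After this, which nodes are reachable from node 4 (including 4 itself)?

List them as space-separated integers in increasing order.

Before: nodes reachable from 4: {0,1,2,3,4,5,7}
Adding (3,7): both endpoints already in same component. Reachability from 4 unchanged.
After: nodes reachable from 4: {0,1,2,3,4,5,7}

Answer: 0 1 2 3 4 5 7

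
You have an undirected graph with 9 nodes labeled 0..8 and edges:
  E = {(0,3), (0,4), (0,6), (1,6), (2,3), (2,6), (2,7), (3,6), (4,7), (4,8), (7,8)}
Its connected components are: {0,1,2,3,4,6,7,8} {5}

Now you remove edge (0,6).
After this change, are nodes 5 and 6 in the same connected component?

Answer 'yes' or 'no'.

Answer: no

Derivation:
Initial components: {0,1,2,3,4,6,7,8} {5}
Removing edge (0,6): not a bridge — component count unchanged at 2.
New components: {0,1,2,3,4,6,7,8} {5}
Are 5 and 6 in the same component? no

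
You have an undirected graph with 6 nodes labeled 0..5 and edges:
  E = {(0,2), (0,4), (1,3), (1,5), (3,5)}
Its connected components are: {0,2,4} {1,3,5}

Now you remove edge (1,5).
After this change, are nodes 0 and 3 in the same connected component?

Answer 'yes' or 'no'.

Answer: no

Derivation:
Initial components: {0,2,4} {1,3,5}
Removing edge (1,5): not a bridge — component count unchanged at 2.
New components: {0,2,4} {1,3,5}
Are 0 and 3 in the same component? no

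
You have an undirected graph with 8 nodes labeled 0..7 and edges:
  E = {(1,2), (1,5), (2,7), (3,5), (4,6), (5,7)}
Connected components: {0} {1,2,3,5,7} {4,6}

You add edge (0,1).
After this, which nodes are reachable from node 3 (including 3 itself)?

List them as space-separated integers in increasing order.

Before: nodes reachable from 3: {1,2,3,5,7}
Adding (0,1): merges 3's component with another. Reachability grows.
After: nodes reachable from 3: {0,1,2,3,5,7}

Answer: 0 1 2 3 5 7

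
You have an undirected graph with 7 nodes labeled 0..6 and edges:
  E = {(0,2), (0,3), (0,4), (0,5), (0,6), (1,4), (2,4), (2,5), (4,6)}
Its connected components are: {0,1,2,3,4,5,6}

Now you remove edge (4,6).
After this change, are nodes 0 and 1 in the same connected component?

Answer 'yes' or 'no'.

Initial components: {0,1,2,3,4,5,6}
Removing edge (4,6): not a bridge — component count unchanged at 1.
New components: {0,1,2,3,4,5,6}
Are 0 and 1 in the same component? yes

Answer: yes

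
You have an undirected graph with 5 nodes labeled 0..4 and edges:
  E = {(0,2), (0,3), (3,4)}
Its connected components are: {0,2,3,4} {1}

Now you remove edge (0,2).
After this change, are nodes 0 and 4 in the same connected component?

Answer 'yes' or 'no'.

Initial components: {0,2,3,4} {1}
Removing edge (0,2): it was a bridge — component count 2 -> 3.
New components: {0,3,4} {1} {2}
Are 0 and 4 in the same component? yes

Answer: yes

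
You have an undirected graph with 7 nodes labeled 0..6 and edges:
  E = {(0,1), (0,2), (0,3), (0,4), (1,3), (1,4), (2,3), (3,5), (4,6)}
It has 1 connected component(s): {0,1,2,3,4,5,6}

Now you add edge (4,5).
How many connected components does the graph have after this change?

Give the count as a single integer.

Answer: 1

Derivation:
Initial component count: 1
Add (4,5): endpoints already in same component. Count unchanged: 1.
New component count: 1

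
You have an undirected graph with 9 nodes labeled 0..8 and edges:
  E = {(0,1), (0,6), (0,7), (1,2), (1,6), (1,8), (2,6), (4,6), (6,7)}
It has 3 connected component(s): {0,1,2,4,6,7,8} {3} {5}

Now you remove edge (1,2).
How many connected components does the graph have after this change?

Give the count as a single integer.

Answer: 3

Derivation:
Initial component count: 3
Remove (1,2): not a bridge. Count unchanged: 3.
  After removal, components: {0,1,2,4,6,7,8} {3} {5}
New component count: 3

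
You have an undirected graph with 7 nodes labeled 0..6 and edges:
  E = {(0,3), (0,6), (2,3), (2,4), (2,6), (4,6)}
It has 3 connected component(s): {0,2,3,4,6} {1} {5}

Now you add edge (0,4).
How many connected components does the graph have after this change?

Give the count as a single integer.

Initial component count: 3
Add (0,4): endpoints already in same component. Count unchanged: 3.
New component count: 3

Answer: 3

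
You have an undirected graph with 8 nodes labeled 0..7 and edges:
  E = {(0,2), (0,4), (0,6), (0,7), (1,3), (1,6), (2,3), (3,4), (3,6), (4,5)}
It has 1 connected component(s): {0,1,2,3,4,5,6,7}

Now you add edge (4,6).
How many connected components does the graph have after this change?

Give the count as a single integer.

Initial component count: 1
Add (4,6): endpoints already in same component. Count unchanged: 1.
New component count: 1

Answer: 1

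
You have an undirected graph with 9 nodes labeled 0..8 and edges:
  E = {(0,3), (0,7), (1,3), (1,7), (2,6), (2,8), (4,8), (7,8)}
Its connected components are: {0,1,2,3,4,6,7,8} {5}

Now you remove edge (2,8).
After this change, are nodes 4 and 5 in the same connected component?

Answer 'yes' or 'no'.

Initial components: {0,1,2,3,4,6,7,8} {5}
Removing edge (2,8): it was a bridge — component count 2 -> 3.
New components: {0,1,3,4,7,8} {2,6} {5}
Are 4 and 5 in the same component? no

Answer: no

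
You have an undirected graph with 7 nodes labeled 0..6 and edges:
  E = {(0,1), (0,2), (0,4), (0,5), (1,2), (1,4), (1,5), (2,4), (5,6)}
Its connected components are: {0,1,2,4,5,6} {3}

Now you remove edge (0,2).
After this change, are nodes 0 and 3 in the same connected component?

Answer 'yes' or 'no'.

Answer: no

Derivation:
Initial components: {0,1,2,4,5,6} {3}
Removing edge (0,2): not a bridge — component count unchanged at 2.
New components: {0,1,2,4,5,6} {3}
Are 0 and 3 in the same component? no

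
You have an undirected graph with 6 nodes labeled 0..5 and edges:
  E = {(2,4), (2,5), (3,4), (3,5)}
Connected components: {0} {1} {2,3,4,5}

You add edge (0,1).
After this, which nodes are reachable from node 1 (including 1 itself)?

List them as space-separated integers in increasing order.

Answer: 0 1

Derivation:
Before: nodes reachable from 1: {1}
Adding (0,1): merges 1's component with another. Reachability grows.
After: nodes reachable from 1: {0,1}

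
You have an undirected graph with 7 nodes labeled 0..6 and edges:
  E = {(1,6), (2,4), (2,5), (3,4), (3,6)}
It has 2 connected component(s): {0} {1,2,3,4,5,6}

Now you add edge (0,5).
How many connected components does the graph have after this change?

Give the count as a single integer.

Initial component count: 2
Add (0,5): merges two components. Count decreases: 2 -> 1.
New component count: 1

Answer: 1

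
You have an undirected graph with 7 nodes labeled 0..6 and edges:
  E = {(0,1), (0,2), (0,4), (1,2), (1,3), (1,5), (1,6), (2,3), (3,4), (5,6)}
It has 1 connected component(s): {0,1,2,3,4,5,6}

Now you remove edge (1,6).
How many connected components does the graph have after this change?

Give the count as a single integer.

Answer: 1

Derivation:
Initial component count: 1
Remove (1,6): not a bridge. Count unchanged: 1.
  After removal, components: {0,1,2,3,4,5,6}
New component count: 1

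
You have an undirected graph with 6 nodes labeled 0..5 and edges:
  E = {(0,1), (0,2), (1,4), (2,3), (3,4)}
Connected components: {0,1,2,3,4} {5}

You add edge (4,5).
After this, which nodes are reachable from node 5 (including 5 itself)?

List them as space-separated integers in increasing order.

Before: nodes reachable from 5: {5}
Adding (4,5): merges 5's component with another. Reachability grows.
After: nodes reachable from 5: {0,1,2,3,4,5}

Answer: 0 1 2 3 4 5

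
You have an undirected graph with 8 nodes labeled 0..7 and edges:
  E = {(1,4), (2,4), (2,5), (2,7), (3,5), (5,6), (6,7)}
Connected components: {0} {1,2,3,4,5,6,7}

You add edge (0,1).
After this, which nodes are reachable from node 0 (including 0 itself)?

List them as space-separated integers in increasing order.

Answer: 0 1 2 3 4 5 6 7

Derivation:
Before: nodes reachable from 0: {0}
Adding (0,1): merges 0's component with another. Reachability grows.
After: nodes reachable from 0: {0,1,2,3,4,5,6,7}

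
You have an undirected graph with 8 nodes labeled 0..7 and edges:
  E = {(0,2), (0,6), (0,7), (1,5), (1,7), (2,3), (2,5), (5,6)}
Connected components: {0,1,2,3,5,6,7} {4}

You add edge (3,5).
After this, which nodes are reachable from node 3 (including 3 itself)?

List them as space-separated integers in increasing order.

Before: nodes reachable from 3: {0,1,2,3,5,6,7}
Adding (3,5): both endpoints already in same component. Reachability from 3 unchanged.
After: nodes reachable from 3: {0,1,2,3,5,6,7}

Answer: 0 1 2 3 5 6 7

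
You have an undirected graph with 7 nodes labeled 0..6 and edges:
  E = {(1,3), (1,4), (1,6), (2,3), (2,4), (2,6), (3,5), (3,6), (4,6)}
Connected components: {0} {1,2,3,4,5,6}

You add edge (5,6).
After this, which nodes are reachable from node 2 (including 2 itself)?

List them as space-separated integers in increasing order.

Answer: 1 2 3 4 5 6

Derivation:
Before: nodes reachable from 2: {1,2,3,4,5,6}
Adding (5,6): both endpoints already in same component. Reachability from 2 unchanged.
After: nodes reachable from 2: {1,2,3,4,5,6}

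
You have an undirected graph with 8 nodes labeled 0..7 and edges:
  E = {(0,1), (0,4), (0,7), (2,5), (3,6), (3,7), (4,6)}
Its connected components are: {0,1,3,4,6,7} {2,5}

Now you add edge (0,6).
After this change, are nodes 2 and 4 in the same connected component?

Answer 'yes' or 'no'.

Answer: no

Derivation:
Initial components: {0,1,3,4,6,7} {2,5}
Adding edge (0,6): both already in same component {0,1,3,4,6,7}. No change.
New components: {0,1,3,4,6,7} {2,5}
Are 2 and 4 in the same component? no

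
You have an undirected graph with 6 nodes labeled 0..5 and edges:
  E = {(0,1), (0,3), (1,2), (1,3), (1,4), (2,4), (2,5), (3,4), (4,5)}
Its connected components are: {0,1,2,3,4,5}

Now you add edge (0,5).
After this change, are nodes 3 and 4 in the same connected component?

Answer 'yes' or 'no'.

Answer: yes

Derivation:
Initial components: {0,1,2,3,4,5}
Adding edge (0,5): both already in same component {0,1,2,3,4,5}. No change.
New components: {0,1,2,3,4,5}
Are 3 and 4 in the same component? yes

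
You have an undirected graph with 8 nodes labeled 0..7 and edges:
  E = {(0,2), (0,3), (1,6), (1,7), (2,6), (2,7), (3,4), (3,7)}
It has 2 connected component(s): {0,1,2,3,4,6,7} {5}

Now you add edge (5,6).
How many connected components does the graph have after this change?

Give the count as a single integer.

Answer: 1

Derivation:
Initial component count: 2
Add (5,6): merges two components. Count decreases: 2 -> 1.
New component count: 1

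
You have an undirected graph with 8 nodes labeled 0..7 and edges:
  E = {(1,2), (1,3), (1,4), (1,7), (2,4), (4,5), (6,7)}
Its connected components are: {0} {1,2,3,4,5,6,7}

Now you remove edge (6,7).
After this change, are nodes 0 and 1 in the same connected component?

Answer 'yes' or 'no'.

Answer: no

Derivation:
Initial components: {0} {1,2,3,4,5,6,7}
Removing edge (6,7): it was a bridge — component count 2 -> 3.
New components: {0} {1,2,3,4,5,7} {6}
Are 0 and 1 in the same component? no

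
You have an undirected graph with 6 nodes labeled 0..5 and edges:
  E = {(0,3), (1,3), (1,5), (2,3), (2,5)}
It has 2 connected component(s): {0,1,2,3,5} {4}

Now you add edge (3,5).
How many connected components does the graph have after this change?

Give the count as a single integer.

Initial component count: 2
Add (3,5): endpoints already in same component. Count unchanged: 2.
New component count: 2

Answer: 2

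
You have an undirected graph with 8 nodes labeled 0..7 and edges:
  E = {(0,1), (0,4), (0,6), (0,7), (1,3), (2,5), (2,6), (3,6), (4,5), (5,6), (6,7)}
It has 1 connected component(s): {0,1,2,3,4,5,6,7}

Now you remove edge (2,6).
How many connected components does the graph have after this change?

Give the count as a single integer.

Answer: 1

Derivation:
Initial component count: 1
Remove (2,6): not a bridge. Count unchanged: 1.
  After removal, components: {0,1,2,3,4,5,6,7}
New component count: 1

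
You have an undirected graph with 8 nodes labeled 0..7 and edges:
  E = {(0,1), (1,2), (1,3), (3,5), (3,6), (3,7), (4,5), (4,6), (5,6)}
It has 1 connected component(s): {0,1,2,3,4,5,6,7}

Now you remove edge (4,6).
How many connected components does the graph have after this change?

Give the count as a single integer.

Initial component count: 1
Remove (4,6): not a bridge. Count unchanged: 1.
  After removal, components: {0,1,2,3,4,5,6,7}
New component count: 1

Answer: 1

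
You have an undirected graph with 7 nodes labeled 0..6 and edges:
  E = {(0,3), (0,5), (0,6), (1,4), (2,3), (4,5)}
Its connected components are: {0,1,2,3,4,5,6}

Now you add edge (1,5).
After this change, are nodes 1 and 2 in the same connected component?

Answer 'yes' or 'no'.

Initial components: {0,1,2,3,4,5,6}
Adding edge (1,5): both already in same component {0,1,2,3,4,5,6}. No change.
New components: {0,1,2,3,4,5,6}
Are 1 and 2 in the same component? yes

Answer: yes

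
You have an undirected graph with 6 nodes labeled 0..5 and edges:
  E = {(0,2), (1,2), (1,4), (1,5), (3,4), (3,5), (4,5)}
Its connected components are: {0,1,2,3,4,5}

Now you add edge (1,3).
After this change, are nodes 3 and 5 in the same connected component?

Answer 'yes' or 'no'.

Answer: yes

Derivation:
Initial components: {0,1,2,3,4,5}
Adding edge (1,3): both already in same component {0,1,2,3,4,5}. No change.
New components: {0,1,2,3,4,5}
Are 3 and 5 in the same component? yes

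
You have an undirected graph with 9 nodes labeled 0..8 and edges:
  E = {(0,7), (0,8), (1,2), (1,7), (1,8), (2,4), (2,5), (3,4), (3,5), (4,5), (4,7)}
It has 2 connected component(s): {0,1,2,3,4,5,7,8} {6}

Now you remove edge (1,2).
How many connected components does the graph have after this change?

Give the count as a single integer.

Initial component count: 2
Remove (1,2): not a bridge. Count unchanged: 2.
  After removal, components: {0,1,2,3,4,5,7,8} {6}
New component count: 2

Answer: 2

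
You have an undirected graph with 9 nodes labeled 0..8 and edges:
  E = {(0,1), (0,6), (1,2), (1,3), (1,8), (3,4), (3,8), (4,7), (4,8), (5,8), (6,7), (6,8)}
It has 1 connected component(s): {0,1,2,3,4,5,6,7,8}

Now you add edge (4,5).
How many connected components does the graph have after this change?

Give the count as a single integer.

Initial component count: 1
Add (4,5): endpoints already in same component. Count unchanged: 1.
New component count: 1

Answer: 1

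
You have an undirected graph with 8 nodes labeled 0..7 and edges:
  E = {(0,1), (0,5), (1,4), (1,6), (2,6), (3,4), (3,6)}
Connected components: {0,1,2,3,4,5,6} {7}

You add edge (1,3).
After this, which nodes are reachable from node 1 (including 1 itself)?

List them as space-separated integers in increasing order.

Before: nodes reachable from 1: {0,1,2,3,4,5,6}
Adding (1,3): both endpoints already in same component. Reachability from 1 unchanged.
After: nodes reachable from 1: {0,1,2,3,4,5,6}

Answer: 0 1 2 3 4 5 6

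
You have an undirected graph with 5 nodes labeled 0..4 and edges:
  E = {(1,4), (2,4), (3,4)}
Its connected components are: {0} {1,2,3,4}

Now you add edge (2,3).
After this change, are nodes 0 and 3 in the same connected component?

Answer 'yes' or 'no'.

Answer: no

Derivation:
Initial components: {0} {1,2,3,4}
Adding edge (2,3): both already in same component {1,2,3,4}. No change.
New components: {0} {1,2,3,4}
Are 0 and 3 in the same component? no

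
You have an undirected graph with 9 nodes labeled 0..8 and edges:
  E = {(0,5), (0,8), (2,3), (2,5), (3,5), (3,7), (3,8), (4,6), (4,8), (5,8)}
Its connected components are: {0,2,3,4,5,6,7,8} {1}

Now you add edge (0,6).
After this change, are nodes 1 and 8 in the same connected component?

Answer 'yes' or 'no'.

Answer: no

Derivation:
Initial components: {0,2,3,4,5,6,7,8} {1}
Adding edge (0,6): both already in same component {0,2,3,4,5,6,7,8}. No change.
New components: {0,2,3,4,5,6,7,8} {1}
Are 1 and 8 in the same component? no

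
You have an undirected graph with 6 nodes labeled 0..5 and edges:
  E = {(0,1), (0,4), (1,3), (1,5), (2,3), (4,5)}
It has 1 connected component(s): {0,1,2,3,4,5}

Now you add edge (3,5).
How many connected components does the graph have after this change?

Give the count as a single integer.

Answer: 1

Derivation:
Initial component count: 1
Add (3,5): endpoints already in same component. Count unchanged: 1.
New component count: 1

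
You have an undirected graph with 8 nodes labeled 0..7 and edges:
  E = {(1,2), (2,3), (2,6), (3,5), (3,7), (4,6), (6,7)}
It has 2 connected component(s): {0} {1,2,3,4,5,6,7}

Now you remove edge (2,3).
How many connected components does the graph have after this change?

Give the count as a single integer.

Initial component count: 2
Remove (2,3): not a bridge. Count unchanged: 2.
  After removal, components: {0} {1,2,3,4,5,6,7}
New component count: 2

Answer: 2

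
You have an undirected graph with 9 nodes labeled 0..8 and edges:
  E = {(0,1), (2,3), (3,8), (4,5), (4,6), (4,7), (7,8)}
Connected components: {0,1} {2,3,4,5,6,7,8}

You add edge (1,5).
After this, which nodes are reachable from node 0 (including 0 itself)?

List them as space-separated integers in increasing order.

Answer: 0 1 2 3 4 5 6 7 8

Derivation:
Before: nodes reachable from 0: {0,1}
Adding (1,5): merges 0's component with another. Reachability grows.
After: nodes reachable from 0: {0,1,2,3,4,5,6,7,8}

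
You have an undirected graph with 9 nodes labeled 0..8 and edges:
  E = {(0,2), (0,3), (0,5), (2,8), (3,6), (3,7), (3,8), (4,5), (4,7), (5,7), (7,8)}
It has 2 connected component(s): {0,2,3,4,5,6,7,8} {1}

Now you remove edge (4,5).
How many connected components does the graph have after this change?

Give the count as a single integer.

Answer: 2

Derivation:
Initial component count: 2
Remove (4,5): not a bridge. Count unchanged: 2.
  After removal, components: {0,2,3,4,5,6,7,8} {1}
New component count: 2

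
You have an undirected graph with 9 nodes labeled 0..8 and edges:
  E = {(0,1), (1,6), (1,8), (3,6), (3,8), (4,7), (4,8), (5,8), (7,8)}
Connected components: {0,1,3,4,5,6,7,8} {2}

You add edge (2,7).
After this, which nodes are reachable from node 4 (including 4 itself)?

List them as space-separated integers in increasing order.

Before: nodes reachable from 4: {0,1,3,4,5,6,7,8}
Adding (2,7): merges 4's component with another. Reachability grows.
After: nodes reachable from 4: {0,1,2,3,4,5,6,7,8}

Answer: 0 1 2 3 4 5 6 7 8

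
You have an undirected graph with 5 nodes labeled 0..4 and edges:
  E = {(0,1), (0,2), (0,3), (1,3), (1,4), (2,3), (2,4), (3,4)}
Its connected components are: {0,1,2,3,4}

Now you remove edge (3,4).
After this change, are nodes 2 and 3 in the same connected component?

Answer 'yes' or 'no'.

Answer: yes

Derivation:
Initial components: {0,1,2,3,4}
Removing edge (3,4): not a bridge — component count unchanged at 1.
New components: {0,1,2,3,4}
Are 2 and 3 in the same component? yes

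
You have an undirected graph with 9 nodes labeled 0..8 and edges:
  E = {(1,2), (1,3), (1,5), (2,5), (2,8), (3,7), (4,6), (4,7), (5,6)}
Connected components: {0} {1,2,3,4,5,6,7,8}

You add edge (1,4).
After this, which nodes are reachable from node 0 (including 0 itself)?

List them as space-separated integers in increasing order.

Before: nodes reachable from 0: {0}
Adding (1,4): both endpoints already in same component. Reachability from 0 unchanged.
After: nodes reachable from 0: {0}

Answer: 0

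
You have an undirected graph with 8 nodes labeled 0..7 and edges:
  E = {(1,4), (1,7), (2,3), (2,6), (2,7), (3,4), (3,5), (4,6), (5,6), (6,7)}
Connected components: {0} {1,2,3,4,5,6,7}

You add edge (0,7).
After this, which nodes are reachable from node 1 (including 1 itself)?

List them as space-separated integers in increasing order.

Answer: 0 1 2 3 4 5 6 7

Derivation:
Before: nodes reachable from 1: {1,2,3,4,5,6,7}
Adding (0,7): merges 1's component with another. Reachability grows.
After: nodes reachable from 1: {0,1,2,3,4,5,6,7}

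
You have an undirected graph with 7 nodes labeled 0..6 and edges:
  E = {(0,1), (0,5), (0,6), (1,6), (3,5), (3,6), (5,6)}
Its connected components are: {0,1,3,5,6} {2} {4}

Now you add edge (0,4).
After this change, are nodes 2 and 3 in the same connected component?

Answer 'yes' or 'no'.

Initial components: {0,1,3,5,6} {2} {4}
Adding edge (0,4): merges {0,1,3,5,6} and {4}.
New components: {0,1,3,4,5,6} {2}
Are 2 and 3 in the same component? no

Answer: no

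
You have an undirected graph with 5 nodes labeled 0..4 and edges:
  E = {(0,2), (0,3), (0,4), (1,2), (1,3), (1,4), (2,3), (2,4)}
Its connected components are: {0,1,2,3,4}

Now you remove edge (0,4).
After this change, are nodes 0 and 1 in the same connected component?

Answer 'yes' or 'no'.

Initial components: {0,1,2,3,4}
Removing edge (0,4): not a bridge — component count unchanged at 1.
New components: {0,1,2,3,4}
Are 0 and 1 in the same component? yes

Answer: yes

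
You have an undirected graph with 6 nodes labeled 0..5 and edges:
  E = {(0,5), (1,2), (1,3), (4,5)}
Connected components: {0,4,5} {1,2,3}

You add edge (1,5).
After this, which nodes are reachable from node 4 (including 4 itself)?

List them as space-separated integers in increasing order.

Before: nodes reachable from 4: {0,4,5}
Adding (1,5): merges 4's component with another. Reachability grows.
After: nodes reachable from 4: {0,1,2,3,4,5}

Answer: 0 1 2 3 4 5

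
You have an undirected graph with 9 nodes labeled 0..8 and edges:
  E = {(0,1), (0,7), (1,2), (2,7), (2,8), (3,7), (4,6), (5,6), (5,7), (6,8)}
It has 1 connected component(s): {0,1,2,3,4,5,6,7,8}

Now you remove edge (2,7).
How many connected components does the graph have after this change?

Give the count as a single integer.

Initial component count: 1
Remove (2,7): not a bridge. Count unchanged: 1.
  After removal, components: {0,1,2,3,4,5,6,7,8}
New component count: 1

Answer: 1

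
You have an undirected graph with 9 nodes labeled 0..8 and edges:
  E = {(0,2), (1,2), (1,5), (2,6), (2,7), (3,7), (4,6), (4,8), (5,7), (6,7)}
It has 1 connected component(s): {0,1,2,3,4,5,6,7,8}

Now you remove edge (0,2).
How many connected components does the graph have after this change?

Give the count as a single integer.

Answer: 2

Derivation:
Initial component count: 1
Remove (0,2): it was a bridge. Count increases: 1 -> 2.
  After removal, components: {0} {1,2,3,4,5,6,7,8}
New component count: 2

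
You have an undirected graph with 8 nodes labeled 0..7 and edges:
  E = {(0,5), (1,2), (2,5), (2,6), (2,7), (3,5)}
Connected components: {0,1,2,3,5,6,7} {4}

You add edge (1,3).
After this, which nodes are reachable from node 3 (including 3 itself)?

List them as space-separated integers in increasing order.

Before: nodes reachable from 3: {0,1,2,3,5,6,7}
Adding (1,3): both endpoints already in same component. Reachability from 3 unchanged.
After: nodes reachable from 3: {0,1,2,3,5,6,7}

Answer: 0 1 2 3 5 6 7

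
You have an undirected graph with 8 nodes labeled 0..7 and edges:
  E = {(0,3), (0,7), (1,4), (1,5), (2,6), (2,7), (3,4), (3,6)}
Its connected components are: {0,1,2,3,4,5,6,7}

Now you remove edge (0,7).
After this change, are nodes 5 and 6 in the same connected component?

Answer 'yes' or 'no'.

Initial components: {0,1,2,3,4,5,6,7}
Removing edge (0,7): not a bridge — component count unchanged at 1.
New components: {0,1,2,3,4,5,6,7}
Are 5 and 6 in the same component? yes

Answer: yes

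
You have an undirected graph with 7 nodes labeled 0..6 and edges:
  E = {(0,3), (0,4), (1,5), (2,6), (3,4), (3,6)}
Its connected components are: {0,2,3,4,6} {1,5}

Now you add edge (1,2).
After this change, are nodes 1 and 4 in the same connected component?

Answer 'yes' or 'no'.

Initial components: {0,2,3,4,6} {1,5}
Adding edge (1,2): merges {1,5} and {0,2,3,4,6}.
New components: {0,1,2,3,4,5,6}
Are 1 and 4 in the same component? yes

Answer: yes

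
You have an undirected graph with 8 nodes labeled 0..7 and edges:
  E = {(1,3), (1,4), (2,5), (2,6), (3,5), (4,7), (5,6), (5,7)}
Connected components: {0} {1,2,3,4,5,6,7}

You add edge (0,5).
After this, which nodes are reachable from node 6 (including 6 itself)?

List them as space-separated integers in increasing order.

Answer: 0 1 2 3 4 5 6 7

Derivation:
Before: nodes reachable from 6: {1,2,3,4,5,6,7}
Adding (0,5): merges 6's component with another. Reachability grows.
After: nodes reachable from 6: {0,1,2,3,4,5,6,7}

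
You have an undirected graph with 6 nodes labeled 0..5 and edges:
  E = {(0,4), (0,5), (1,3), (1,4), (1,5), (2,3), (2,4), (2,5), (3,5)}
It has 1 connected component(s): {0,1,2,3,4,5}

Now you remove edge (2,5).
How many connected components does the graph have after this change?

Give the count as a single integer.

Initial component count: 1
Remove (2,5): not a bridge. Count unchanged: 1.
  After removal, components: {0,1,2,3,4,5}
New component count: 1

Answer: 1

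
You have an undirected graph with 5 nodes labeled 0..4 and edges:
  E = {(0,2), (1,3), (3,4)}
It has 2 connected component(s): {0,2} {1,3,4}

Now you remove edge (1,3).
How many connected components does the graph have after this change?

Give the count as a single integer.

Initial component count: 2
Remove (1,3): it was a bridge. Count increases: 2 -> 3.
  After removal, components: {0,2} {1} {3,4}
New component count: 3

Answer: 3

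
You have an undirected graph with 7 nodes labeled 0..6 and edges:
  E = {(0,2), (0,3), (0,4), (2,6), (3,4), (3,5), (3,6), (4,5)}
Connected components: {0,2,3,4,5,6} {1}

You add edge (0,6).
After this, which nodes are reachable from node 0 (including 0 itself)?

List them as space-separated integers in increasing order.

Answer: 0 2 3 4 5 6

Derivation:
Before: nodes reachable from 0: {0,2,3,4,5,6}
Adding (0,6): both endpoints already in same component. Reachability from 0 unchanged.
After: nodes reachable from 0: {0,2,3,4,5,6}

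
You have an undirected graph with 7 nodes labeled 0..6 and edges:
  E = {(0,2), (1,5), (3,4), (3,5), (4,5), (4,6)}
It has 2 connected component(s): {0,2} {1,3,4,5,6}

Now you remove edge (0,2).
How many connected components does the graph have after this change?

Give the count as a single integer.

Answer: 3

Derivation:
Initial component count: 2
Remove (0,2): it was a bridge. Count increases: 2 -> 3.
  After removal, components: {0} {1,3,4,5,6} {2}
New component count: 3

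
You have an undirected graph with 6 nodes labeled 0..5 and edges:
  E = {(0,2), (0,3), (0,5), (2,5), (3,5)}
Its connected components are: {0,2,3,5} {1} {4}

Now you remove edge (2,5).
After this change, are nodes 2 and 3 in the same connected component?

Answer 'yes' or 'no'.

Initial components: {0,2,3,5} {1} {4}
Removing edge (2,5): not a bridge — component count unchanged at 3.
New components: {0,2,3,5} {1} {4}
Are 2 and 3 in the same component? yes

Answer: yes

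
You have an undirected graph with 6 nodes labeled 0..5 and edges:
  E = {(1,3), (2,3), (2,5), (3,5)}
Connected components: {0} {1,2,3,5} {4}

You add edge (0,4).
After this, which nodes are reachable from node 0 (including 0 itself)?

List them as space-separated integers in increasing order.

Before: nodes reachable from 0: {0}
Adding (0,4): merges 0's component with another. Reachability grows.
After: nodes reachable from 0: {0,4}

Answer: 0 4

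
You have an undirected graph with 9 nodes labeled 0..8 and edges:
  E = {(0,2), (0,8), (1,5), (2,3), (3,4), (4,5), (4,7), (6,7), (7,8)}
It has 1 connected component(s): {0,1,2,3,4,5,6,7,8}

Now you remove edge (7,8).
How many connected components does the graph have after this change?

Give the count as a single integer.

Initial component count: 1
Remove (7,8): not a bridge. Count unchanged: 1.
  After removal, components: {0,1,2,3,4,5,6,7,8}
New component count: 1

Answer: 1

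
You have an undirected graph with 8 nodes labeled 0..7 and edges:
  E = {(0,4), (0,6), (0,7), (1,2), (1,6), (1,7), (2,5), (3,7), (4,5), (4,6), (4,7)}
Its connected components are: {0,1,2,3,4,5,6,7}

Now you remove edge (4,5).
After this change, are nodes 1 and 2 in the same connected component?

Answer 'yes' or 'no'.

Initial components: {0,1,2,3,4,5,6,7}
Removing edge (4,5): not a bridge — component count unchanged at 1.
New components: {0,1,2,3,4,5,6,7}
Are 1 and 2 in the same component? yes

Answer: yes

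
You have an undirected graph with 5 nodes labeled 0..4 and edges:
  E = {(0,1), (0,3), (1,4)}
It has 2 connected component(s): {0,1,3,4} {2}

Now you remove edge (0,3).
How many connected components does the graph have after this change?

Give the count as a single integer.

Answer: 3

Derivation:
Initial component count: 2
Remove (0,3): it was a bridge. Count increases: 2 -> 3.
  After removal, components: {0,1,4} {2} {3}
New component count: 3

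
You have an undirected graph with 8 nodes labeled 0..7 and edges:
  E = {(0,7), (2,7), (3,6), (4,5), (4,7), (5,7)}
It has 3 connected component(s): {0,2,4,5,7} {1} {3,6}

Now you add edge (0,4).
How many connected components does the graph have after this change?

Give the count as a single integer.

Initial component count: 3
Add (0,4): endpoints already in same component. Count unchanged: 3.
New component count: 3

Answer: 3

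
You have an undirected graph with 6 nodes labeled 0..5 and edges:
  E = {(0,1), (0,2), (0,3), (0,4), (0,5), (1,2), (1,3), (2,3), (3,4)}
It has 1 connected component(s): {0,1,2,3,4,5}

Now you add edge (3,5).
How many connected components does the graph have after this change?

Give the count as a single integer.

Answer: 1

Derivation:
Initial component count: 1
Add (3,5): endpoints already in same component. Count unchanged: 1.
New component count: 1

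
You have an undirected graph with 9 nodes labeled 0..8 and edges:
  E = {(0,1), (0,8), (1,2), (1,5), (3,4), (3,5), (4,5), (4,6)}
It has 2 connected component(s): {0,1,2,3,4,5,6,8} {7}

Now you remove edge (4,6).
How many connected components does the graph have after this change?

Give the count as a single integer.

Initial component count: 2
Remove (4,6): it was a bridge. Count increases: 2 -> 3.
  After removal, components: {0,1,2,3,4,5,8} {6} {7}
New component count: 3

Answer: 3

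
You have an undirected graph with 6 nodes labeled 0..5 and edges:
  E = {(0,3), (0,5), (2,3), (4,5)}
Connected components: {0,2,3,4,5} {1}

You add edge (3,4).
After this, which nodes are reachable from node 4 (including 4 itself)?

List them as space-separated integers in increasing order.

Answer: 0 2 3 4 5

Derivation:
Before: nodes reachable from 4: {0,2,3,4,5}
Adding (3,4): both endpoints already in same component. Reachability from 4 unchanged.
After: nodes reachable from 4: {0,2,3,4,5}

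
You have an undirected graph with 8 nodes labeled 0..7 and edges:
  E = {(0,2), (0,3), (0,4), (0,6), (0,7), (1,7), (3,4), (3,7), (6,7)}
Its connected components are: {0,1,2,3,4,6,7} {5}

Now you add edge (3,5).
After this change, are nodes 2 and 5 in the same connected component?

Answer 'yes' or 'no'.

Initial components: {0,1,2,3,4,6,7} {5}
Adding edge (3,5): merges {0,1,2,3,4,6,7} and {5}.
New components: {0,1,2,3,4,5,6,7}
Are 2 and 5 in the same component? yes

Answer: yes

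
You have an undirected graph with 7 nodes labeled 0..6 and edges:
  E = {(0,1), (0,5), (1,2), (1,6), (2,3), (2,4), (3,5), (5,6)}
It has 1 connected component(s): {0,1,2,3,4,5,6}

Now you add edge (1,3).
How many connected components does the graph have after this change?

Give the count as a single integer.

Answer: 1

Derivation:
Initial component count: 1
Add (1,3): endpoints already in same component. Count unchanged: 1.
New component count: 1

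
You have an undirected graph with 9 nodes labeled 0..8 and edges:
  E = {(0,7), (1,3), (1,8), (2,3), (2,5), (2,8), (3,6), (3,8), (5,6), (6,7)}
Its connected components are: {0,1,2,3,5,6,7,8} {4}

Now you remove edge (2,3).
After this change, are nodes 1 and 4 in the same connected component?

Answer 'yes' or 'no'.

Answer: no

Derivation:
Initial components: {0,1,2,3,5,6,7,8} {4}
Removing edge (2,3): not a bridge — component count unchanged at 2.
New components: {0,1,2,3,5,6,7,8} {4}
Are 1 and 4 in the same component? no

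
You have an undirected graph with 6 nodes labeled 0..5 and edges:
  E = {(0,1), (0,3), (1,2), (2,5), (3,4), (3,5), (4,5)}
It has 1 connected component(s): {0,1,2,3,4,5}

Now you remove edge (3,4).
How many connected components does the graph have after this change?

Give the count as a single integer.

Initial component count: 1
Remove (3,4): not a bridge. Count unchanged: 1.
  After removal, components: {0,1,2,3,4,5}
New component count: 1

Answer: 1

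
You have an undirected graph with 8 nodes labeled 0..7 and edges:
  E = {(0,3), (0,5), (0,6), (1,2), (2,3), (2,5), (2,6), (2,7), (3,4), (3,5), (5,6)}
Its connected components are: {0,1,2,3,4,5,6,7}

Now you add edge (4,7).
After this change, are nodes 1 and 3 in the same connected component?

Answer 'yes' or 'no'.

Initial components: {0,1,2,3,4,5,6,7}
Adding edge (4,7): both already in same component {0,1,2,3,4,5,6,7}. No change.
New components: {0,1,2,3,4,5,6,7}
Are 1 and 3 in the same component? yes

Answer: yes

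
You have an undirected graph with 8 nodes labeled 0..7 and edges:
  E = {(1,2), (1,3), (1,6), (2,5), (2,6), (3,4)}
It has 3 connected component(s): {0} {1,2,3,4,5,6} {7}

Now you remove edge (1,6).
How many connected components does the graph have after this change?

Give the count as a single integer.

Initial component count: 3
Remove (1,6): not a bridge. Count unchanged: 3.
  After removal, components: {0} {1,2,3,4,5,6} {7}
New component count: 3

Answer: 3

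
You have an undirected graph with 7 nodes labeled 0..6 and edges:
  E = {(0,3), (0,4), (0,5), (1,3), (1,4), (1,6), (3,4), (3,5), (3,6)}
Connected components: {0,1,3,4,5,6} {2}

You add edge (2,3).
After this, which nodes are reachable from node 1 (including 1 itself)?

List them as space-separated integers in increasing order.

Before: nodes reachable from 1: {0,1,3,4,5,6}
Adding (2,3): merges 1's component with another. Reachability grows.
After: nodes reachable from 1: {0,1,2,3,4,5,6}

Answer: 0 1 2 3 4 5 6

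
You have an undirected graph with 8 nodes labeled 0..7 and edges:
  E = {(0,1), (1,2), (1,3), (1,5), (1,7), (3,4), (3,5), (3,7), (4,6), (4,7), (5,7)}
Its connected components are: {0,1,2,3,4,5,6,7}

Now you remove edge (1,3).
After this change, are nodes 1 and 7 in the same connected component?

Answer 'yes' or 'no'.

Answer: yes

Derivation:
Initial components: {0,1,2,3,4,5,6,7}
Removing edge (1,3): not a bridge — component count unchanged at 1.
New components: {0,1,2,3,4,5,6,7}
Are 1 and 7 in the same component? yes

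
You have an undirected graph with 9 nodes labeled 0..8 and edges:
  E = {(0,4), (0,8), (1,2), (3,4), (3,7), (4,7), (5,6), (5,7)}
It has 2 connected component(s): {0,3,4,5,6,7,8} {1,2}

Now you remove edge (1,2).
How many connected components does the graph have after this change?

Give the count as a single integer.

Answer: 3

Derivation:
Initial component count: 2
Remove (1,2): it was a bridge. Count increases: 2 -> 3.
  After removal, components: {0,3,4,5,6,7,8} {1} {2}
New component count: 3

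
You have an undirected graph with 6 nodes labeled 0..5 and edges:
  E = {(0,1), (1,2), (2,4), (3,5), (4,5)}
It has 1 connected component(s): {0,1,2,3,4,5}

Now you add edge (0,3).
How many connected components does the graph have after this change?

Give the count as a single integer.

Answer: 1

Derivation:
Initial component count: 1
Add (0,3): endpoints already in same component. Count unchanged: 1.
New component count: 1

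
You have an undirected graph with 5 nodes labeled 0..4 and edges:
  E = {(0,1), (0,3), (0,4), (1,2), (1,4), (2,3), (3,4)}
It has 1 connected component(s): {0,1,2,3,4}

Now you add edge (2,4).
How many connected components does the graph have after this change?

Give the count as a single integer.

Answer: 1

Derivation:
Initial component count: 1
Add (2,4): endpoints already in same component. Count unchanged: 1.
New component count: 1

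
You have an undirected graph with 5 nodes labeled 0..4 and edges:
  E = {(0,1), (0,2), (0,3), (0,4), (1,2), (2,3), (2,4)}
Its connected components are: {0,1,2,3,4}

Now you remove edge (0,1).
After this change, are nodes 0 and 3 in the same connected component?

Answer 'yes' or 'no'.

Answer: yes

Derivation:
Initial components: {0,1,2,3,4}
Removing edge (0,1): not a bridge — component count unchanged at 1.
New components: {0,1,2,3,4}
Are 0 and 3 in the same component? yes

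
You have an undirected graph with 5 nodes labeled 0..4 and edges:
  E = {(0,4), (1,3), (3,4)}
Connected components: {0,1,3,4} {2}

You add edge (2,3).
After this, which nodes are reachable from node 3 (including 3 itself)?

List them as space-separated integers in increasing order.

Answer: 0 1 2 3 4

Derivation:
Before: nodes reachable from 3: {0,1,3,4}
Adding (2,3): merges 3's component with another. Reachability grows.
After: nodes reachable from 3: {0,1,2,3,4}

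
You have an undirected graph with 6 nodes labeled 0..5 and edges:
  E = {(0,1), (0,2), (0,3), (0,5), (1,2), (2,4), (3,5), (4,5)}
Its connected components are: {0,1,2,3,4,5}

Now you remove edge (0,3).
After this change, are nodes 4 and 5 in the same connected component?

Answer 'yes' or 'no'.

Answer: yes

Derivation:
Initial components: {0,1,2,3,4,5}
Removing edge (0,3): not a bridge — component count unchanged at 1.
New components: {0,1,2,3,4,5}
Are 4 and 5 in the same component? yes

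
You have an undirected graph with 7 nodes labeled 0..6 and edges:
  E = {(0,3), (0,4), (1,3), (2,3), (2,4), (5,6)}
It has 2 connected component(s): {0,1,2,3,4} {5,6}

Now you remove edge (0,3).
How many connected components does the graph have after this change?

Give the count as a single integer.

Answer: 2

Derivation:
Initial component count: 2
Remove (0,3): not a bridge. Count unchanged: 2.
  After removal, components: {0,1,2,3,4} {5,6}
New component count: 2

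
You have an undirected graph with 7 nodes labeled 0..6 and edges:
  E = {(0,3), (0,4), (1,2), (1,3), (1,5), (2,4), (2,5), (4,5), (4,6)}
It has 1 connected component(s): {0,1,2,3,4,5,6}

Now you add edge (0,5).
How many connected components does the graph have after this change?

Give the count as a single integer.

Initial component count: 1
Add (0,5): endpoints already in same component. Count unchanged: 1.
New component count: 1

Answer: 1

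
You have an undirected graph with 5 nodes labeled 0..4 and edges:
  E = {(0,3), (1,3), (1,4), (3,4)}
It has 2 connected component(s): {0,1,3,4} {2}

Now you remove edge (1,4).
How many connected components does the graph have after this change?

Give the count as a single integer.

Initial component count: 2
Remove (1,4): not a bridge. Count unchanged: 2.
  After removal, components: {0,1,3,4} {2}
New component count: 2

Answer: 2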